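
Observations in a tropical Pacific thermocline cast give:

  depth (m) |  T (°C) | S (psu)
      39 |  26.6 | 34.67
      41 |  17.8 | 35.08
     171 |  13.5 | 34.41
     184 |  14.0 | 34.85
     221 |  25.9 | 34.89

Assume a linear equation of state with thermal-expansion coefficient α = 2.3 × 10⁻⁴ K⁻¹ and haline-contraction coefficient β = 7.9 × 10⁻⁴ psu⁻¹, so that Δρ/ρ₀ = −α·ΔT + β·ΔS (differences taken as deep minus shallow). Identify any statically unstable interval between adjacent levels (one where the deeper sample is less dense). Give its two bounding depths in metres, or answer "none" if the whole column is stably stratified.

Evaluate Δρ/ρ₀ = −αΔT + βΔS across each adjacent pair:
  39–41 m: −αΔT+βΔS = −(2.3 × 10⁻⁴)(-8.8)+(7.9 × 10⁻⁴)(+0.41) = 2.3 × 10⁻³ → stable
  41–171 m: −αΔT+βΔS = −(2.3 × 10⁻⁴)(-4.3)+(7.9 × 10⁻⁴)(-0.67) = 4.6 × 10⁻⁴ → stable
  171–184 m: −αΔT+βΔS = −(2.3 × 10⁻⁴)(+0.5)+(7.9 × 10⁻⁴)(+0.44) = 2.3 × 10⁻⁴ → stable
  184–221 m: −αΔT+βΔS = −(2.3 × 10⁻⁴)(+11.9)+(7.9 × 10⁻⁴)(+0.04) = -2.7 × 10⁻³ → UNSTABLE
The 184–221 m interval has Δρ < 0: lighter water underlies denser water.

184–221 m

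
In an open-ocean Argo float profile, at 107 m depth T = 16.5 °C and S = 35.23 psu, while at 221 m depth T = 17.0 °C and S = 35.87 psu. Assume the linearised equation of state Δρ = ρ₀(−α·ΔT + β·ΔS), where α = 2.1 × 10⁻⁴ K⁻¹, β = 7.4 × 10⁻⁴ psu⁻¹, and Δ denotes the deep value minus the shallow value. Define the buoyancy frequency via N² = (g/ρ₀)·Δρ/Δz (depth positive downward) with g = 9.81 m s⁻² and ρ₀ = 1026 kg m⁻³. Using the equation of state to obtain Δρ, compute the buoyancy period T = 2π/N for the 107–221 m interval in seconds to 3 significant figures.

ΔT = +0.5 K, ΔS = +0.64 psu (deep − shallow).
Δρ/ρ₀ = −αΔT + βΔS = -1.05 × 10⁻⁴ + 4.736 × 10⁻⁴ = 3.686 × 10⁻⁴, so Δρ ≈ 0.3782 kg m⁻³.
N² = (g/ρ₀)·Δρ/Δz = g·(Δρ/ρ₀)/Δz = 9.81 × 3.686 × 10⁻⁴ / 114 = 3.1719 × 10⁻⁵ s⁻².
N = √(3.1719 × 10⁻⁵) = 5.6320 × 10⁻³ rad s⁻¹ → T = 2π/N = 1.1156 × 10³ s ≈ 1.12 × 10³ s.

1.12 × 10³ s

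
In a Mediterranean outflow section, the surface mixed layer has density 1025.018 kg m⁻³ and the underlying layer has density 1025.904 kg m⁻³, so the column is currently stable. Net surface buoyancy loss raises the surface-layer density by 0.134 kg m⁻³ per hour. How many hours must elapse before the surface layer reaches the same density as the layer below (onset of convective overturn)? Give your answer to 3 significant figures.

Density deficit of the surface layer: 1025.904 − 1025.018 = 0.886 kg m⁻³.
Required change = 0.886 / 0.134 = 6.61 hours.

6.61 hours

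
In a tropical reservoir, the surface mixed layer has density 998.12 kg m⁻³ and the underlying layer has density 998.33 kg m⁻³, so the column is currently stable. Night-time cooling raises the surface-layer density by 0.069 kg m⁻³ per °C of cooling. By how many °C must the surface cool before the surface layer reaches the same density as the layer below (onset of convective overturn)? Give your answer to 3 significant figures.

Density deficit of the surface layer: 998.33 − 998.12 = 0.21 kg m⁻³.
Required change = 0.21 / 0.069 = 3.04 °C.

3.04 °C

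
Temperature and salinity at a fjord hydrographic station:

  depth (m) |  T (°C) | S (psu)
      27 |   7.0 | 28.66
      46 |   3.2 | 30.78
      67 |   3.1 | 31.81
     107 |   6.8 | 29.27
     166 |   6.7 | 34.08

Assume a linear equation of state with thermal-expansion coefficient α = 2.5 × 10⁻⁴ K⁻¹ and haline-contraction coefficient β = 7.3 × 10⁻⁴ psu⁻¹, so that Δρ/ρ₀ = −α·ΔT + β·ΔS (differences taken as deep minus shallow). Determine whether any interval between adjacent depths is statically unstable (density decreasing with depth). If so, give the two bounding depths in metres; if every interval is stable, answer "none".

67–107 m

Evaluate Δρ/ρ₀ = −αΔT + βΔS across each adjacent pair:
  27–46 m: −αΔT+βΔS = −(2.5 × 10⁻⁴)(-3.8)+(7.3 × 10⁻⁴)(+2.12) = 2.5 × 10⁻³ → stable
  46–67 m: −αΔT+βΔS = −(2.5 × 10⁻⁴)(-0.1)+(7.3 × 10⁻⁴)(+1.03) = 7.8 × 10⁻⁴ → stable
  67–107 m: −αΔT+βΔS = −(2.5 × 10⁻⁴)(+3.7)+(7.3 × 10⁻⁴)(-2.54) = -2.8 × 10⁻³ → UNSTABLE
  107–166 m: −αΔT+βΔS = −(2.5 × 10⁻⁴)(-0.1)+(7.3 × 10⁻⁴)(+4.81) = 3.5 × 10⁻³ → stable
The 67–107 m interval has Δρ < 0: lighter water underlies denser water.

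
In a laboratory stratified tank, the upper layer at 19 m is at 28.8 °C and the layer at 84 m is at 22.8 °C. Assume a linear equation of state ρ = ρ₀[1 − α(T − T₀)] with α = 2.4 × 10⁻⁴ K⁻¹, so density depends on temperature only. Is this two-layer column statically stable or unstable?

ΔT = 22.8 − 28.8 = -6.0 K, so Δρ/ρ₀ = −αΔT = 1.44 × 10⁻³.
Δρ/ρ₀ > 0, so Δρ > 0: deeper water is denser → statically stable.

stable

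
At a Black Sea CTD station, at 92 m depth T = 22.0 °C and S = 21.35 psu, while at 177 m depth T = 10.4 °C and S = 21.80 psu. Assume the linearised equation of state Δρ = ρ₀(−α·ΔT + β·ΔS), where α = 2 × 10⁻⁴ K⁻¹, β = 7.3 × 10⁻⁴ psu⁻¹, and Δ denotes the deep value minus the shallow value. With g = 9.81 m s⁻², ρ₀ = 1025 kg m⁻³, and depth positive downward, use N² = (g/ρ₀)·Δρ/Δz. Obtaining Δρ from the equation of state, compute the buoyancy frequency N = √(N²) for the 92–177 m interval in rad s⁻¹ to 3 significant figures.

0.0175 rad s⁻¹

ΔT = -11.6 K, ΔS = +0.45 psu (deep − shallow).
Δρ/ρ₀ = −αΔT + βΔS = 2.32 × 10⁻³ + 3.285 × 10⁻⁴ = 2.6485 × 10⁻³, so Δρ ≈ 2.715 kg m⁻³.
N² = (g/ρ₀)·Δρ/Δz = g·(Δρ/ρ₀)/Δz = 9.81 × 2.6485 × 10⁻³ / 85 = 3.0567 × 10⁻⁴ s⁻².
N = √(3.0567 × 10⁻⁴) = 0.017483 rad s⁻¹ ≈ 0.0175 rad s⁻¹.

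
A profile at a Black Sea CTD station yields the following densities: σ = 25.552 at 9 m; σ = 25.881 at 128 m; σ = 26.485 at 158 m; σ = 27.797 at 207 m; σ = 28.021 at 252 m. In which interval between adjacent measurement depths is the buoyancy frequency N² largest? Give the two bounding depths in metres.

158–207 m

Compute the density gradient over each adjacent pair:
  9–128 m: Δρ/Δz = 0.329/119 = 2.8 × 10⁻³ kg m⁻⁴
  128–158 m: Δρ/Δz = 0.604/30 = 0.020 kg m⁻⁴
  158–207 m: Δρ/Δz = 1.312/49 = 0.027 kg m⁻⁴
  207–252 m: Δρ/Δz = 0.224/45 = 5.0 × 10⁻³ kg m⁻⁴
The largest gradient is in the 158–207 m interval — the pycnocline.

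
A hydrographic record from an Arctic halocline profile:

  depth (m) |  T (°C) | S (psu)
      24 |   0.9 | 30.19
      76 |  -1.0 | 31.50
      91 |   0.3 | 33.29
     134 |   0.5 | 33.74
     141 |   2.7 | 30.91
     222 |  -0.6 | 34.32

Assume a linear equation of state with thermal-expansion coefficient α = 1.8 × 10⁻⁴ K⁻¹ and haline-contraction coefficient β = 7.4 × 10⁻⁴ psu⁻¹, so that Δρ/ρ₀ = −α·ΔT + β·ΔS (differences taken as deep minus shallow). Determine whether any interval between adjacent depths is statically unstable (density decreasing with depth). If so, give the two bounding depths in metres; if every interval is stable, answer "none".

134–141 m

Evaluate Δρ/ρ₀ = −αΔT + βΔS across each adjacent pair:
  24–76 m: −αΔT+βΔS = −(1.8 × 10⁻⁴)(-1.9)+(7.4 × 10⁻⁴)(+1.31) = 1.3 × 10⁻³ → stable
  76–91 m: −αΔT+βΔS = −(1.8 × 10⁻⁴)(+1.3)+(7.4 × 10⁻⁴)(+1.79) = 1.1 × 10⁻³ → stable
  91–134 m: −αΔT+βΔS = −(1.8 × 10⁻⁴)(+0.2)+(7.4 × 10⁻⁴)(+0.45) = 3.0 × 10⁻⁴ → stable
  134–141 m: −αΔT+βΔS = −(1.8 × 10⁻⁴)(+2.2)+(7.4 × 10⁻⁴)(-2.83) = -2.5 × 10⁻³ → UNSTABLE
  141–222 m: −αΔT+βΔS = −(1.8 × 10⁻⁴)(-3.3)+(7.4 × 10⁻⁴)(+3.41) = 3.1 × 10⁻³ → stable
The 134–141 m interval has Δρ < 0: lighter water underlies denser water.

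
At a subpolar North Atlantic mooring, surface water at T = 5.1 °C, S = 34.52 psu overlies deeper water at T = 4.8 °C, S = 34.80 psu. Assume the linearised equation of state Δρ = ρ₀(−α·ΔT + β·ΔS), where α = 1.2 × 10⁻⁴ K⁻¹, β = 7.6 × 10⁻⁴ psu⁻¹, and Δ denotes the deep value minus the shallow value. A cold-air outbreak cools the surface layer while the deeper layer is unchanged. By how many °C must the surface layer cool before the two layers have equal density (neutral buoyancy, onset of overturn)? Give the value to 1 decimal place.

2.1 °C

Neutral buoyancy requires Δρ = 0, i.e. −α(T_deep − T_surf′) + β(S_deep − S_surf) = 0.
T_surf′ = T_deep − (β/α)·ΔS = 4.8 − (7.6 × 10⁻⁴/1.2 × 10⁻⁴)·(+0.28) = 3.027 °C.
Cooling required: 5.1 − (3.027) = 2.073 °C.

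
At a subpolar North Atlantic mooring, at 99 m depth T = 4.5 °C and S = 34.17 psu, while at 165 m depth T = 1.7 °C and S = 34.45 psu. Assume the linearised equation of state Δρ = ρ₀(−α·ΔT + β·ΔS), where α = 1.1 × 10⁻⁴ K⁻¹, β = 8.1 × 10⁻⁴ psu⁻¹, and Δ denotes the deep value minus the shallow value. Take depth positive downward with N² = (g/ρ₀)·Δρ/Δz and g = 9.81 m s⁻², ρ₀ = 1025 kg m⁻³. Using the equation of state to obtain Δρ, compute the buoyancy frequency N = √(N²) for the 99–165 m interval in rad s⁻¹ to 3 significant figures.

ΔT = -2.8 K, ΔS = +0.28 psu (deep − shallow).
Δρ/ρ₀ = −αΔT + βΔS = 3.08 × 10⁻⁴ + 2.268 × 10⁻⁴ = 5.348 × 10⁻⁴, so Δρ ≈ 0.5482 kg m⁻³.
N² = (g/ρ₀)·Δρ/Δz = g·(Δρ/ρ₀)/Δz = 9.81 × 5.348 × 10⁻⁴ / 66 = 7.9491 × 10⁻⁵ s⁻².
N = √(7.9491 × 10⁻⁵) = 8.9158 × 10⁻³ rad s⁻¹ ≈ 8.92 × 10⁻³ rad s⁻¹.

8.92 × 10⁻³ rad s⁻¹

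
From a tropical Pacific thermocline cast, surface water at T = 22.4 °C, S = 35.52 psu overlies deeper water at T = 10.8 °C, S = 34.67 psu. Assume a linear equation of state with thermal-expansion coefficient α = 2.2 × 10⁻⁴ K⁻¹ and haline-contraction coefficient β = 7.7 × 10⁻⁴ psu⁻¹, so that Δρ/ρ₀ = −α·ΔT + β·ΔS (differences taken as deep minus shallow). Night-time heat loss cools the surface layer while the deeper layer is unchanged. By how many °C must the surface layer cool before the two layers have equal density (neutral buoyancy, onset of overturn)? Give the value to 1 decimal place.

8.6 °C

Neutral buoyancy requires Δρ = 0, i.e. −α(T_deep − T_surf′) + β(S_deep − S_surf) = 0.
T_surf′ = T_deep − (β/α)·ΔS = 10.8 − (7.7 × 10⁻⁴/2.2 × 10⁻⁴)·(-0.85) = 13.775 °C.
Cooling required: 22.4 − (13.775) = 8.625 °C.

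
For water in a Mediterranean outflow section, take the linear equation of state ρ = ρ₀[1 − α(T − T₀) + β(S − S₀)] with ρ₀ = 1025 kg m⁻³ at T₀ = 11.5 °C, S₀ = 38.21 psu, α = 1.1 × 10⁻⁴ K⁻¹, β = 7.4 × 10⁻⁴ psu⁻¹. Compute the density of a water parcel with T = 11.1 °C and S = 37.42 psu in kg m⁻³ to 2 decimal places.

T − T₀ = -0.4 K, S − S₀ = -0.79 psu.
Bracket = 1 − α·(-0.4) + β·(-0.79) = 1 + (-5.406 × 10⁻⁴) = 0.9994594.
ρ = 1025 × 0.9994594 = 1024.45 kg m⁻³.

1024.45 kg m⁻³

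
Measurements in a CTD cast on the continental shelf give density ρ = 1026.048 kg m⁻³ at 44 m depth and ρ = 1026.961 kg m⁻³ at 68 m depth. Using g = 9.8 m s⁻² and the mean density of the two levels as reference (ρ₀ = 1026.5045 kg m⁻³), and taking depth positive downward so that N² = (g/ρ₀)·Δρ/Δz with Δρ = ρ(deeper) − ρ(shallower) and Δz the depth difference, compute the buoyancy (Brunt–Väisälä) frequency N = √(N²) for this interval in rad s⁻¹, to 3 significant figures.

Δρ = 1026.961 − 1026.048 = 0.913 kg m⁻³ over Δz = 68 − 44 = 24 m.
N² = (9.8/1026.5045) × (0.913/24) = 3.6318 × 10⁻⁴ s⁻².
N = √(3.6318 × 10⁻⁴) = 0.019057 rad s⁻¹ ≈ 0.0191 rad s⁻¹.

0.0191 rad s⁻¹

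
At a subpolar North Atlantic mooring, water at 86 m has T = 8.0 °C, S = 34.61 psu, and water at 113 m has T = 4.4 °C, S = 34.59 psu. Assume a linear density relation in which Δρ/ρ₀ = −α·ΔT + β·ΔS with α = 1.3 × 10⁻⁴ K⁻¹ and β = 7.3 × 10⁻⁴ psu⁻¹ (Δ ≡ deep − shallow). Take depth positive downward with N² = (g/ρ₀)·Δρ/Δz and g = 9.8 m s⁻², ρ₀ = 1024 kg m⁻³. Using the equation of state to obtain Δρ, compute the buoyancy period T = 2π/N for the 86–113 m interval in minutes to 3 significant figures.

8.16 min

ΔT = -3.6 K, ΔS = -0.02 psu (deep − shallow).
Δρ/ρ₀ = −αΔT + βΔS = 4.68 × 10⁻⁴ − 1.46 × 10⁻⁵ = 4.534 × 10⁻⁴, so Δρ ≈ 0.4643 kg m⁻³.
N² = (g/ρ₀)·Δρ/Δz = g·(Δρ/ρ₀)/Δz = 9.8 × 4.534 × 10⁻⁴ / 27 = 1.6457 × 10⁻⁴ s⁻².
N = √(1.6457 × 10⁻⁴) = 0.012828 rad s⁻¹ → T = 2π/N = 489.80 s = 8.1633 min ≈ 8.16 min.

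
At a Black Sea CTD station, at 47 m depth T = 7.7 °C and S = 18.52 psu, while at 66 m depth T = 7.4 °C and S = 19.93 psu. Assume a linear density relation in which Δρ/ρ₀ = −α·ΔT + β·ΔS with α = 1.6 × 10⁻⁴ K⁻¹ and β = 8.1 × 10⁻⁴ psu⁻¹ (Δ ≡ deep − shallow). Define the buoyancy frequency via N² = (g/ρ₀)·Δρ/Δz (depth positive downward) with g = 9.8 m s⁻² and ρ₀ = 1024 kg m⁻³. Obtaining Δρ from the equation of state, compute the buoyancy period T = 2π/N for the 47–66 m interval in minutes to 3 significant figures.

4.23 min

ΔT = -0.3 K, ΔS = +1.41 psu (deep − shallow).
Δρ/ρ₀ = −αΔT + βΔS = 4.80 × 10⁻⁵ + 1.1421 × 10⁻³ = 1.1901 × 10⁻³, so Δρ ≈ 1.219 kg m⁻³.
N² = (g/ρ₀)·Δρ/Δz = g·(Δρ/ρ₀)/Δz = 9.8 × 1.1901 × 10⁻³ / 19 = 6.1384 × 10⁻⁴ s⁻².
N = √(6.1384 × 10⁻⁴) = 0.024776 rad s⁻¹ → T = 2π/N = 253.60 s = 4.2267 min ≈ 4.23 min.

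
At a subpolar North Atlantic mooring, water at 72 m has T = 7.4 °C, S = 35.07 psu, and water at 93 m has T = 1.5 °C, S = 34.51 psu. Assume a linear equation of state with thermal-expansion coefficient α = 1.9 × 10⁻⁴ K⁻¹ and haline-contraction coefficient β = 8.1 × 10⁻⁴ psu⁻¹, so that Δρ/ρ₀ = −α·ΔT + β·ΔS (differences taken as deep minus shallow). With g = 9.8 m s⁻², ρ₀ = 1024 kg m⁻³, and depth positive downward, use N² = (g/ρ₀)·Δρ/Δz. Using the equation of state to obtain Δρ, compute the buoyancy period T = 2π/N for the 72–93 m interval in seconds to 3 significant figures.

ΔT = -5.9 K, ΔS = -0.56 psu (deep − shallow).
Δρ/ρ₀ = −αΔT + βΔS = 1.121 × 10⁻³ − 4.536 × 10⁻⁴ = 6.674 × 10⁻⁴, so Δρ ≈ 0.6834 kg m⁻³.
N² = (g/ρ₀)·Δρ/Δz = g·(Δρ/ρ₀)/Δz = 9.8 × 6.674 × 10⁻⁴ / 21 = 3.1145 × 10⁻⁴ s⁻².
N = √(3.1145 × 10⁻⁴) = 0.017648 rad s⁻¹ → T = 2π/N = 356.03 s ≈ 356 s.

356 s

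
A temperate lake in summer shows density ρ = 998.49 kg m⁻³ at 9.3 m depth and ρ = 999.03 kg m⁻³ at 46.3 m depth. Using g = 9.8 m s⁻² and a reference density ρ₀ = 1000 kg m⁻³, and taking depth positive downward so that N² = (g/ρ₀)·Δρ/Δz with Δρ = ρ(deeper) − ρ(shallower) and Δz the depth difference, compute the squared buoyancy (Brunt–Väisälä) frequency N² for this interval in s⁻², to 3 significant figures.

1.43 × 10⁻⁴ s⁻²

Δρ = 999.03 − 998.49 = 0.54 kg m⁻³ over Δz = 46.3 − 9.3 = 37 m.
N² = (9.8/1000) × (0.54/37) = 1.4303 × 10⁻⁴ s⁻² ≈ 1.43 × 10⁻⁴ s⁻².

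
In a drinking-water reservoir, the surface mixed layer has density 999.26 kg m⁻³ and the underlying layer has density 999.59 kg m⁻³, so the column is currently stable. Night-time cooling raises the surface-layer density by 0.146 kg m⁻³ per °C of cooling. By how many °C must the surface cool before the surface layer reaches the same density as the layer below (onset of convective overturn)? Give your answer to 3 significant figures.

Density deficit of the surface layer: 999.59 − 999.26 = 0.33 kg m⁻³.
Required change = 0.33 / 0.146 = 2.26 °C.

2.26 °C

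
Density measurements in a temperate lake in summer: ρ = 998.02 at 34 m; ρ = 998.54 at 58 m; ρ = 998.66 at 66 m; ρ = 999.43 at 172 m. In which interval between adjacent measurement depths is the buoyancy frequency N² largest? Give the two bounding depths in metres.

Compute the density gradient over each adjacent pair:
  34–58 m: Δρ/Δz = 0.52/24 = 0.022 kg m⁻⁴
  58–66 m: Δρ/Δz = 0.12/8 = 0.015 kg m⁻⁴
  66–172 m: Δρ/Δz = 0.77/106 = 7.3 × 10⁻³ kg m⁻⁴
The largest gradient is in the 34–58 m interval — the pycnocline.

34–58 m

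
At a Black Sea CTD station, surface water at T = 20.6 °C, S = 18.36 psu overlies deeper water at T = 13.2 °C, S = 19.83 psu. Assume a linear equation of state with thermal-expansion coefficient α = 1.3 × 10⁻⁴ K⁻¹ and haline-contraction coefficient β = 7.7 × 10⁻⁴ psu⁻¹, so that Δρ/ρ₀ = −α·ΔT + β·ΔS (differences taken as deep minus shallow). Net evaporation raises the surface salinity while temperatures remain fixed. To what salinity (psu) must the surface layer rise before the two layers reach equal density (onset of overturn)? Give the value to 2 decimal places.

Neutral buoyancy requires −α(T_deep − T_surf) + β(S_deep − S_surf′) = 0.
S_surf′ = S_deep − (α/β)·ΔT = 19.83 − (1.3 × 10⁻⁴/7.7 × 10⁻⁴)·(-7.4) = 21.0794 psu.
Increase required: 21.0794 − 18.36 = 2.7194 psu.

21.08 psu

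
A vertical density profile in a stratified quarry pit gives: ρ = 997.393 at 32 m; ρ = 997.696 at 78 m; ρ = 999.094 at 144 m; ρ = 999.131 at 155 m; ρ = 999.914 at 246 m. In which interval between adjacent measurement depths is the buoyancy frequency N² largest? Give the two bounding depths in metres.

Compute the density gradient over each adjacent pair:
  32–78 m: Δρ/Δz = 0.303/46 = 6.6 × 10⁻³ kg m⁻⁴
  78–144 m: Δρ/Δz = 1.398/66 = 0.021 kg m⁻⁴
  144–155 m: Δρ/Δz = 0.037/11 = 3.4 × 10⁻³ kg m⁻⁴
  155–246 m: Δρ/Δz = 0.783/91 = 8.6 × 10⁻³ kg m⁻⁴
The largest gradient is in the 78–144 m interval — the pycnocline.

78–144 m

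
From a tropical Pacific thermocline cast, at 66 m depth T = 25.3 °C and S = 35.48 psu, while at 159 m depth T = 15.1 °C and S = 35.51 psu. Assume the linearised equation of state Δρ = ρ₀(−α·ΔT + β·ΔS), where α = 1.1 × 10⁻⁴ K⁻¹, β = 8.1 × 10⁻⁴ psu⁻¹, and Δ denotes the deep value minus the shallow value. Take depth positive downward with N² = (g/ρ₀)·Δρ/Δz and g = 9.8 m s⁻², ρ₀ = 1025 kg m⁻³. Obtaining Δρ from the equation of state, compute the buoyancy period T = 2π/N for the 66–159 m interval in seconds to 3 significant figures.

572 s

ΔT = -10.2 K, ΔS = +0.03 psu (deep − shallow).
Δρ/ρ₀ = −αΔT + βΔS = 1.122 × 10⁻³ + 2.43 × 10⁻⁵ = 1.1463 × 10⁻³, so Δρ ≈ 1.175 kg m⁻³.
N² = (g/ρ₀)·Δρ/Δz = g·(Δρ/ρ₀)/Δz = 9.8 × 1.1463 × 10⁻³ / 93 = 1.2079 × 10⁻⁴ s⁻².
N = √(1.2079 × 10⁻⁴) = 0.010990 rad s⁻¹ → T = 2π/N = 571.72 s ≈ 572 s.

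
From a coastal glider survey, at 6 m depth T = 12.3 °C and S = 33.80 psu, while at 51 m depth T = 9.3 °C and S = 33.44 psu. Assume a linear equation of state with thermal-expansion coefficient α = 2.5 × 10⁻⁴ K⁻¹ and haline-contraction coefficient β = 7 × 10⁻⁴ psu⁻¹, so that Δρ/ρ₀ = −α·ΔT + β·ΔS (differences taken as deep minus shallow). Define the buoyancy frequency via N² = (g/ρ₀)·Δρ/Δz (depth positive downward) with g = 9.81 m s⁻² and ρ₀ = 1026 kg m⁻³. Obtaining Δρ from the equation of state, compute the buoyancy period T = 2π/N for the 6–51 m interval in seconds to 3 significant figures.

603 s

ΔT = -3.0 K, ΔS = -0.36 psu (deep − shallow).
Δρ/ρ₀ = −αΔT + βΔS = 7.50 × 10⁻⁴ − 2.52 × 10⁻⁴ = 4.98 × 10⁻⁴, so Δρ ≈ 0.5109 kg m⁻³.
N² = (g/ρ₀)·Δρ/Δz = g·(Δρ/ρ₀)/Δz = 9.81 × 4.98 × 10⁻⁴ / 45 = 1.0856 × 10⁻⁴ s⁻².
N = √(1.0856 × 10⁻⁴) = 0.010419 rad s⁻¹ → T = 2π/N = 603.05 s ≈ 603 s.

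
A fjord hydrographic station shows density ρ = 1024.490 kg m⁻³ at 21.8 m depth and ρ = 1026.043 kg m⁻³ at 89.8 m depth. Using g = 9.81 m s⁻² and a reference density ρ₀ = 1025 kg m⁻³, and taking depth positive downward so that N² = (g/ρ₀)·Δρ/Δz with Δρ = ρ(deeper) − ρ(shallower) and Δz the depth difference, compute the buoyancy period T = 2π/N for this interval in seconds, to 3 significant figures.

425 s

Δρ = 1026.043 − 1024.490 = 1.553 kg m⁻³ over Δz = 89.8 − 21.8 = 68 m.
N² = (9.81/1025) × (1.553/68) = 2.1858 × 10⁻⁴ s⁻².
N = √(2.1858 × 10⁻⁴) = 0.014784 rad s⁻¹, so T = 2π/N = 425.00 s ≈ 425 s.
N² > 0, so the interval is statically stable.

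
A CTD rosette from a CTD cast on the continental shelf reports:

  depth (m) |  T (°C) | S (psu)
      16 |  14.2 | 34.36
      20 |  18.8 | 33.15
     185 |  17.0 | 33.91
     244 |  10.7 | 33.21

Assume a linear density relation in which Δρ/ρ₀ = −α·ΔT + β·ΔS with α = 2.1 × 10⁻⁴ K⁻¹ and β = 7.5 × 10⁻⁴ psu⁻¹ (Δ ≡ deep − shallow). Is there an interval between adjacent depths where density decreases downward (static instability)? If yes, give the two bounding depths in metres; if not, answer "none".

Evaluate Δρ/ρ₀ = −αΔT + βΔS across each adjacent pair:
  16–20 m: −αΔT+βΔS = −(2.1 × 10⁻⁴)(+4.6)+(7.5 × 10⁻⁴)(-1.21) = -1.9 × 10⁻³ → UNSTABLE
  20–185 m: −αΔT+βΔS = −(2.1 × 10⁻⁴)(-1.8)+(7.5 × 10⁻⁴)(+0.76) = 9.5 × 10⁻⁴ → stable
  185–244 m: −αΔT+βΔS = −(2.1 × 10⁻⁴)(-6.3)+(7.5 × 10⁻⁴)(-0.70) = 8.0 × 10⁻⁴ → stable
The 16–20 m interval has Δρ < 0: lighter water underlies denser water.

16–20 m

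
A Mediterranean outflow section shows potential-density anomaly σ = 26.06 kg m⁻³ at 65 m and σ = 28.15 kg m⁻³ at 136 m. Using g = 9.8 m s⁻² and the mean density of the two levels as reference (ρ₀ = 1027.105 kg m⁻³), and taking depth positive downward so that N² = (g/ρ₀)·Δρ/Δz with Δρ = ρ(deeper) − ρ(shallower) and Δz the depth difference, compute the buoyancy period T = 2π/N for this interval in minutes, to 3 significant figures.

Δρ = 1028.15 − 1026.06 = 2.09 kg m⁻³ over Δz = 136 − 65 = 71 m.
N² = (9.8/1027.105) × (2.09/71) = 2.8087 × 10⁻⁴ s⁻².
N = √(2.8087 × 10⁻⁴) = 0.016759 rad s⁻¹, so T = 2π/N = 374.91 s = 6.2485 min ≈ 6.25 min.
N² > 0, so the interval is statically stable.

6.25 min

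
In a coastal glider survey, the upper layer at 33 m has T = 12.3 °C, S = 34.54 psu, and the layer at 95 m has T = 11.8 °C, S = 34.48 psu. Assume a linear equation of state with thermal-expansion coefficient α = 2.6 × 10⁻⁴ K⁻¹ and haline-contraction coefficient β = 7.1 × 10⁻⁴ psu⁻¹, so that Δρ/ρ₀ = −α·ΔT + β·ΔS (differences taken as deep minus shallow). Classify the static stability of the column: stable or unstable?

ΔT = 11.8 − 12.3 = -0.5 K and ΔS = 34.48 − 34.54 = -0.06 psu (deep − shallow).
−αΔT = 1.30 × 10⁻⁴; βΔS = -4.26 × 10⁻⁵; sum Δρ/ρ₀ = 8.74 × 10⁻⁵.
Δρ/ρ₀ > 0, so Δρ > 0: deeper water is denser → statically stable.

stable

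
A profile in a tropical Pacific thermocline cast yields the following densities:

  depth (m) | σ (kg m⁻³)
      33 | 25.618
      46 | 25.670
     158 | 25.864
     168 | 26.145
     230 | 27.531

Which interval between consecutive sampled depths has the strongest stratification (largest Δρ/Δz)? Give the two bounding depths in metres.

Compute the density gradient over each adjacent pair:
  33–46 m: Δρ/Δz = 0.052/13 = 4.0 × 10⁻³ kg m⁻⁴
  46–158 m: Δρ/Δz = 0.194/112 = 1.7 × 10⁻³ kg m⁻⁴
  158–168 m: Δρ/Δz = 0.281/10 = 0.028 kg m⁻⁴
  168–230 m: Δρ/Δz = 1.386/62 = 0.022 kg m⁻⁴
The largest gradient is in the 158–168 m interval — the pycnocline.

158–168 m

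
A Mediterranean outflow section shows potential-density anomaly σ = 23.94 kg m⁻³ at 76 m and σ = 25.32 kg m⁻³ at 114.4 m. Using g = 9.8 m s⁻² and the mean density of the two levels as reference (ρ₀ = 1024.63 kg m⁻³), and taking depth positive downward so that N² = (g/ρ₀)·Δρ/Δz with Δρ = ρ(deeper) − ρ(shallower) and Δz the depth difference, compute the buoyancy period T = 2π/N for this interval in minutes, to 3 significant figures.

Δρ = 1025.32 − 1023.94 = 1.38 kg m⁻³ over Δz = 114.4 − 76 = 38.4 m.
N² = (9.8/1024.63) × (1.38/38.4) = 3.4372 × 10⁻⁴ s⁻².
N = √(3.4372 × 10⁻⁴) = 0.018540 rad s⁻¹, so T = 2π/N = 338.90 s = 5.6483 min ≈ 5.65 min.

5.65 min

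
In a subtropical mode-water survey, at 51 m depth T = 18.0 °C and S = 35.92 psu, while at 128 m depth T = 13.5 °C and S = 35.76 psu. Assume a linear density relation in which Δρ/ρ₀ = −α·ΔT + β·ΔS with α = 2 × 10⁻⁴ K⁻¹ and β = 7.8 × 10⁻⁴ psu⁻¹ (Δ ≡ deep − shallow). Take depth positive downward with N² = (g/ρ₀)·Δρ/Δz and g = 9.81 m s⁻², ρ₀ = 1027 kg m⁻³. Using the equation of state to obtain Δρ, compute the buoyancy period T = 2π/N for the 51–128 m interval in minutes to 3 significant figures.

10.5 min

ΔT = -4.5 K, ΔS = -0.16 psu (deep − shallow).
Δρ/ρ₀ = −αΔT + βΔS = 9.00 × 10⁻⁴ − 1.248 × 10⁻⁴ = 7.752 × 10⁻⁴, so Δρ ≈ 0.7961 kg m⁻³.
N² = (g/ρ₀)·Δρ/Δz = g·(Δρ/ρ₀)/Δz = 9.81 × 7.752 × 10⁻⁴ / 77 = 9.8762 × 10⁻⁵ s⁻².
N = √(9.8762 × 10⁻⁵) = 9.9379 × 10⁻³ rad s⁻¹ → T = 2π/N = 632.24 s = 10.537 min ≈ 10.5 min.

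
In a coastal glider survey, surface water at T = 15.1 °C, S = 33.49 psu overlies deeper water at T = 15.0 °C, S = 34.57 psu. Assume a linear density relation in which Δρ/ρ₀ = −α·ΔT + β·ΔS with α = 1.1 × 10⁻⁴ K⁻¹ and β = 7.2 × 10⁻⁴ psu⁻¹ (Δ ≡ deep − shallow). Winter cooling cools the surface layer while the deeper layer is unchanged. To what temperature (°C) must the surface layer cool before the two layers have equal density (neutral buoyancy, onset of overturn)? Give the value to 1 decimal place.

Neutral buoyancy requires Δρ = 0, i.e. −α(T_deep − T_surf′) + β(S_deep − S_surf) = 0.
T_surf′ = T_deep − (β/α)·ΔS = 15.0 − (7.2 × 10⁻⁴/1.1 × 10⁻⁴)·(+1.08) = 7.931 °C.
Cooling required: 15.1 − (7.931) = 7.169 °C.

7.9 °C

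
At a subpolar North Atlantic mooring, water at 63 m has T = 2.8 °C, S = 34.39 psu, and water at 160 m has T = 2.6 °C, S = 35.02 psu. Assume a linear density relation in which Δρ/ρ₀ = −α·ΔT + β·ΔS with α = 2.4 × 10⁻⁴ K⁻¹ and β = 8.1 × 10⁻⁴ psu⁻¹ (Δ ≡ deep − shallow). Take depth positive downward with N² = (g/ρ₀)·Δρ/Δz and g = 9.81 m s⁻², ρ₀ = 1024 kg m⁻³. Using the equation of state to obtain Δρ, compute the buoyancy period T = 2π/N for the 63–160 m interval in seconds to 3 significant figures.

836 s

ΔT = -0.2 K, ΔS = +0.63 psu (deep − shallow).
Δρ/ρ₀ = −αΔT + βΔS = 4.80 × 10⁻⁵ + 5.103 × 10⁻⁴ = 5.583 × 10⁻⁴, so Δρ ≈ 0.5717 kg m⁻³.
N² = (g/ρ₀)·Δρ/Δz = g·(Δρ/ρ₀)/Δz = 9.81 × 5.583 × 10⁻⁴ / 97 = 5.6463 × 10⁻⁵ s⁻².
N = √(5.6463 × 10⁻⁵) = 7.5142 × 10⁻³ rad s⁻¹ → T = 2π/N = 836.17 s ≈ 836 s.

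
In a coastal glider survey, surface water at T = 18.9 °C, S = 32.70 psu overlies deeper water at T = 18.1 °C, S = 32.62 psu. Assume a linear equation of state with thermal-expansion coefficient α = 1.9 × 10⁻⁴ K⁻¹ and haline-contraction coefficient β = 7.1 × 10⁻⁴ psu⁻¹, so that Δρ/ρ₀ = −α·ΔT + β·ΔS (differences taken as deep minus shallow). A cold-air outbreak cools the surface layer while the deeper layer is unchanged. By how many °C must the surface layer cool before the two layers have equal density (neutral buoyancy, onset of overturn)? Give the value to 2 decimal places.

0.50 °C

Neutral buoyancy requires Δρ = 0, i.e. −α(T_deep − T_surf′) + β(S_deep − S_surf) = 0.
T_surf′ = T_deep − (β/α)·ΔS = 18.1 − (7.1 × 10⁻⁴/1.9 × 10⁻⁴)·(-0.08) = 18.3989 °C.
Cooling required: 18.9 − (18.3989) = 0.5011 °C.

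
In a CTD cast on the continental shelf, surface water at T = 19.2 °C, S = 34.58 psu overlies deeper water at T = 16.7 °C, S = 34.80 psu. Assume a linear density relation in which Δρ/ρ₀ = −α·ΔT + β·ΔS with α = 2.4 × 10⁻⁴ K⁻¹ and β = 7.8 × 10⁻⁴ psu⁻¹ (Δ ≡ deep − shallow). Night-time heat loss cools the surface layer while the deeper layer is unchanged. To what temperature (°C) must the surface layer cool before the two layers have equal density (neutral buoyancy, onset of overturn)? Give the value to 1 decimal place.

16.0 °C

Neutral buoyancy requires Δρ = 0, i.e. −α(T_deep − T_surf′) + β(S_deep − S_surf) = 0.
T_surf′ = T_deep − (β/α)·ΔS = 16.7 − (7.8 × 10⁻⁴/2.4 × 10⁻⁴)·(+0.22) = 15.985 °C.
Cooling required: 19.2 − (15.985) = 3.215 °C.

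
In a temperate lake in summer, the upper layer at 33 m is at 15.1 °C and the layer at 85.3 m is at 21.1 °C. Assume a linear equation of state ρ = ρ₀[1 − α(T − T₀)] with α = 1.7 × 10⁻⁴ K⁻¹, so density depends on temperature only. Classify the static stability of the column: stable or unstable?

ΔT = 21.1 − 15.1 = +6.0 K, so Δρ/ρ₀ = −αΔT = -1.02 × 10⁻³.
Δρ/ρ₀ < 0, so Δρ < 0: deeper water is lighter → statically unstable; the column would overturn.

unstable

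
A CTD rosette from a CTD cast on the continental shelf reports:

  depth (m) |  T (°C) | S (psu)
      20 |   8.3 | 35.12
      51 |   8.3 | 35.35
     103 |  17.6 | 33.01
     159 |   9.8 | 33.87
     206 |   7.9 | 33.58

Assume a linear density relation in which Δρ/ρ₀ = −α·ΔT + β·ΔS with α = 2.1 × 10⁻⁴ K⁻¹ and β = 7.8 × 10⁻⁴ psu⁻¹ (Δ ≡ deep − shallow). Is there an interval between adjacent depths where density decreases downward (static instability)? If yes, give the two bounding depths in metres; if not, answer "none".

Evaluate Δρ/ρ₀ = −αΔT + βΔS across each adjacent pair:
  20–51 m: −αΔT+βΔS = −(2.1 × 10⁻⁴)(+0.0)+(7.8 × 10⁻⁴)(+0.23) = 1.8 × 10⁻⁴ → stable
  51–103 m: −αΔT+βΔS = −(2.1 × 10⁻⁴)(+9.3)+(7.8 × 10⁻⁴)(-2.34) = -3.8 × 10⁻³ → UNSTABLE
  103–159 m: −αΔT+βΔS = −(2.1 × 10⁻⁴)(-7.8)+(7.8 × 10⁻⁴)(+0.86) = 2.3 × 10⁻³ → stable
  159–206 m: −αΔT+βΔS = −(2.1 × 10⁻⁴)(-1.9)+(7.8 × 10⁻⁴)(-0.29) = 1.7 × 10⁻⁴ → stable
The 51–103 m interval has Δρ < 0: lighter water underlies denser water.

51–103 m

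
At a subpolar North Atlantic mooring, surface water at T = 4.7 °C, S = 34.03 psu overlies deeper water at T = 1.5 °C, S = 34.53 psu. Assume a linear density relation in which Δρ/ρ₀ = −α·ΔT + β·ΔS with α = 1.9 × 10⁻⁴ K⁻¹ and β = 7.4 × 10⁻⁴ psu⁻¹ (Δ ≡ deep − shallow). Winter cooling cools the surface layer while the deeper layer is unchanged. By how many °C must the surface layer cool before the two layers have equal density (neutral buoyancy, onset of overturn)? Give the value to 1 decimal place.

5.1 °C

Neutral buoyancy requires Δρ = 0, i.e. −α(T_deep − T_surf′) + β(S_deep − S_surf) = 0.
T_surf′ = T_deep − (β/α)·ΔS = 1.5 − (7.4 × 10⁻⁴/1.9 × 10⁻⁴)·(+0.50) = -0.447 °C.
Cooling required: 4.7 − (-0.447) = 5.147 °C.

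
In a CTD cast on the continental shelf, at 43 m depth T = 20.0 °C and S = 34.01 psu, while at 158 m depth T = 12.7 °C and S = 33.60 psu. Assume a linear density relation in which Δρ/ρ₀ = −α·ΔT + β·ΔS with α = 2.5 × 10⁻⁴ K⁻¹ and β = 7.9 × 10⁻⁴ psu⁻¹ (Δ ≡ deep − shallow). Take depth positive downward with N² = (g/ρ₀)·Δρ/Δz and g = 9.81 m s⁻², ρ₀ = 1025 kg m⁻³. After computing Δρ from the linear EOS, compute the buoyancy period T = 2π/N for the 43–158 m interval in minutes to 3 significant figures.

9.25 min

ΔT = -7.3 K, ΔS = -0.41 psu (deep − shallow).
Δρ/ρ₀ = −αΔT + βΔS = 1.825 × 10⁻³ − 3.239 × 10⁻⁴ = 1.5011 × 10⁻³, so Δρ ≈ 1.539 kg m⁻³.
N² = (g/ρ₀)·Δρ/Δz = g·(Δρ/ρ₀)/Δz = 9.81 × 1.5011 × 10⁻³ / 115 = 1.2805 × 10⁻⁴ s⁻².
N = √(1.2805 × 10⁻⁴) = 0.011316 rad s⁻¹ → T = 2π/N = 555.25 s = 9.2542 min ≈ 9.25 min.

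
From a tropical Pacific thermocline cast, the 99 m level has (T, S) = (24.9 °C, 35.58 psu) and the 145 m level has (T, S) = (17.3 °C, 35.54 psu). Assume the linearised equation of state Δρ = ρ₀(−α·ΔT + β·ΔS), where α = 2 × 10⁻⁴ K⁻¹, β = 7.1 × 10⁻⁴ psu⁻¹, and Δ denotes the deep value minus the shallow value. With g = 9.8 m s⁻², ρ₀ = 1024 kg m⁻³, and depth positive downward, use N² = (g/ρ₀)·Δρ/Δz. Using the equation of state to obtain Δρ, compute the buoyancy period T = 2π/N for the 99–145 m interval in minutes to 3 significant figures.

ΔT = -7.6 K, ΔS = -0.04 psu (deep − shallow).
Δρ/ρ₀ = −αΔT + βΔS = 1.52 × 10⁻³ − 2.84 × 10⁻⁵ = 1.4916 × 10⁻³, so Δρ ≈ 1.527 kg m⁻³.
N² = (g/ρ₀)·Δρ/Δz = g·(Δρ/ρ₀)/Δz = 9.8 × 1.4916 × 10⁻³ / 46 = 3.1778 × 10⁻⁴ s⁻².
N = √(3.1778 × 10⁻⁴) = 0.017826 rad s⁻¹ → T = 2π/N = 352.47 s = 5.8745 min ≈ 5.87 min.

5.87 min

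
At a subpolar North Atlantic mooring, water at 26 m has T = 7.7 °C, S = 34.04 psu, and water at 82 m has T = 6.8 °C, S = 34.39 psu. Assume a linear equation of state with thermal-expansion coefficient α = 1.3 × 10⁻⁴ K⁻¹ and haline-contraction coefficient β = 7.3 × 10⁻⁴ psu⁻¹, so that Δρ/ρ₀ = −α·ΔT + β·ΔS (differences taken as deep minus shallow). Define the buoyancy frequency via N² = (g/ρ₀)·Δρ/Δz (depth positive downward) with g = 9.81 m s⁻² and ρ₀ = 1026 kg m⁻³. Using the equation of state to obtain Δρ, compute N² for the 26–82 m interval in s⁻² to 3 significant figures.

6.53 × 10⁻⁵ s⁻²

ΔT = -0.9 K, ΔS = +0.35 psu (deep − shallow).
Δρ/ρ₀ = −αΔT + βΔS = 1.17 × 10⁻⁴ + 2.555 × 10⁻⁴ = 3.725 × 10⁻⁴, so Δρ ≈ 0.3822 kg m⁻³.
N² = (g/ρ₀)·Δρ/Δz = g·(Δρ/ρ₀)/Δz = 9.81 × 3.725 × 10⁻⁴ / 56 = 6.5254 × 10⁻⁵ s⁻² ≈ 6.53 × 10⁻⁵ s⁻².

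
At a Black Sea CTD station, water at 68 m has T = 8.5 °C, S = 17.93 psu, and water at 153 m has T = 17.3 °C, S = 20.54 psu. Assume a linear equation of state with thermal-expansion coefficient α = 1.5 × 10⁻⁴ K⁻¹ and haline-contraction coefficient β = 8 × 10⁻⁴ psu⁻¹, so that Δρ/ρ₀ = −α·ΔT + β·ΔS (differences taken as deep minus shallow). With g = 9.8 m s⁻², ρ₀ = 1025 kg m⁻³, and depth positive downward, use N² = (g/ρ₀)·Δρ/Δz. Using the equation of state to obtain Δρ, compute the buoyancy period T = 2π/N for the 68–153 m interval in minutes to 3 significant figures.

ΔT = +8.8 K, ΔS = +2.61 psu (deep − shallow).
Δρ/ρ₀ = −αΔT + βΔS = -1.32 × 10⁻³ + 2.088 × 10⁻³ = 7.68 × 10⁻⁴, so Δρ ≈ 0.7872 kg m⁻³.
N² = (g/ρ₀)·Δρ/Δz = g·(Δρ/ρ₀)/Δz = 9.8 × 7.68 × 10⁻⁴ / 85 = 8.8546 × 10⁻⁵ s⁻².
N = √(8.8546 × 10⁻⁵) = 9.4099 × 10⁻³ rad s⁻¹ → T = 2π/N = 667.72 s = 11.129 min ≈ 11.1 min.

11.1 min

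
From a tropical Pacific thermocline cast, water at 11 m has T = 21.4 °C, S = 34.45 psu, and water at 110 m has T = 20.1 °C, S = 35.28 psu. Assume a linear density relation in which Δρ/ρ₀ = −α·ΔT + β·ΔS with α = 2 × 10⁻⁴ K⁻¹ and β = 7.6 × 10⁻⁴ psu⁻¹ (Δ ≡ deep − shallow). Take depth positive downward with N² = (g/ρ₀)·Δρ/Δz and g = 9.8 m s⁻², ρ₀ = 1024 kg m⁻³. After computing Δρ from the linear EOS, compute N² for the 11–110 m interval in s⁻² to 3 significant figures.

8.82 × 10⁻⁵ s⁻²

ΔT = -1.3 K, ΔS = +0.83 psu (deep − shallow).
Δρ/ρ₀ = −αΔT + βΔS = 2.60 × 10⁻⁴ + 6.308 × 10⁻⁴ = 8.908 × 10⁻⁴, so Δρ ≈ 0.9122 kg m⁻³.
N² = (g/ρ₀)·Δρ/Δz = g·(Δρ/ρ₀)/Δz = 9.8 × 8.908 × 10⁻⁴ / 99 = 8.8180 × 10⁻⁵ s⁻² ≈ 8.82 × 10⁻⁵ s⁻².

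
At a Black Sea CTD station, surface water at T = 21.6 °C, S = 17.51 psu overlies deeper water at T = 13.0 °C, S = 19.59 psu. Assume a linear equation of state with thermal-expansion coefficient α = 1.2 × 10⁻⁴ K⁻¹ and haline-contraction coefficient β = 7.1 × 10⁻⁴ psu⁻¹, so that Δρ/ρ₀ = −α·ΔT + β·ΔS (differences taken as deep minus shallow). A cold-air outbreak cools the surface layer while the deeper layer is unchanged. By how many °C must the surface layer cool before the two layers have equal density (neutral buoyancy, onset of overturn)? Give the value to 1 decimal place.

Neutral buoyancy requires Δρ = 0, i.e. −α(T_deep − T_surf′) + β(S_deep − S_surf) = 0.
T_surf′ = T_deep − (β/α)·ΔS = 13.0 − (7.1 × 10⁻⁴/1.2 × 10⁻⁴)·(+2.08) = 0.693 °C.
Cooling required: 21.6 − (0.693) = 20.907 °C.

20.9 °C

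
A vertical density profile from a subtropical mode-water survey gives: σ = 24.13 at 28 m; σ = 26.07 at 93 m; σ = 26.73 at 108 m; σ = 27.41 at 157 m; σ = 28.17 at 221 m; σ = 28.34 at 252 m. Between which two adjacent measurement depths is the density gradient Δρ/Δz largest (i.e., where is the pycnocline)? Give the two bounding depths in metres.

Compute the density gradient over each adjacent pair:
  28–93 m: Δρ/Δz = 1.94/65 = 0.030 kg m⁻⁴
  93–108 m: Δρ/Δz = 0.66/15 = 0.044 kg m⁻⁴
  108–157 m: Δρ/Δz = 0.68/49 = 0.014 kg m⁻⁴
  157–221 m: Δρ/Δz = 0.76/64 = 0.012 kg m⁻⁴
  221–252 m: Δρ/Δz = 0.17/31 = 5.5 × 10⁻³ kg m⁻⁴
The largest gradient is in the 93–108 m interval — the pycnocline.

93–108 m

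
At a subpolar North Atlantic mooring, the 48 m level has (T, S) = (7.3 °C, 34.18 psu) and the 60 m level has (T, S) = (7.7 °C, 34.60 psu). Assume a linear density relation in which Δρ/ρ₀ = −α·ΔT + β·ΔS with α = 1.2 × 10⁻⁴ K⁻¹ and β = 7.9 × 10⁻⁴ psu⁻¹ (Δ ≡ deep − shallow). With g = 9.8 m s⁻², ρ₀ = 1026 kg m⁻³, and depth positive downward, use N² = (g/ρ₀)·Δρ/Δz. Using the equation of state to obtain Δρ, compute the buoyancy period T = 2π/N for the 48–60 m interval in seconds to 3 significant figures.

413 s

ΔT = +0.4 K, ΔS = +0.42 psu (deep − shallow).
Δρ/ρ₀ = −αΔT + βΔS = -4.80 × 10⁻⁵ + 3.318 × 10⁻⁴ = 2.838 × 10⁻⁴, so Δρ ≈ 0.2912 kg m⁻³.
N² = (g/ρ₀)·Δρ/Δz = g·(Δρ/ρ₀)/Δz = 9.8 × 2.838 × 10⁻⁴ / 12 = 2.3177 × 10⁻⁴ s⁻².
N = √(2.3177 × 10⁻⁴) = 0.015224 rad s⁻¹ → T = 2π/N = 412.72 s ≈ 413 s.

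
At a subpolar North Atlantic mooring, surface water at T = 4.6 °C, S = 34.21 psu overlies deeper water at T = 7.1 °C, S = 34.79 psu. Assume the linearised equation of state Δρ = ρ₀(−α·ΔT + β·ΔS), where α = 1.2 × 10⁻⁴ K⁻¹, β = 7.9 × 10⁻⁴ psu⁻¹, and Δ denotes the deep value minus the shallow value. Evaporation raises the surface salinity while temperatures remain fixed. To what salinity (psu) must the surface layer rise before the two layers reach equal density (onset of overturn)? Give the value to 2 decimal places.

Neutral buoyancy requires −α(T_deep − T_surf) + β(S_deep − S_surf′) = 0.
S_surf′ = S_deep − (α/β)·ΔT = 34.79 − (1.2 × 10⁻⁴/7.9 × 10⁻⁴)·(+2.5) = 34.4103 psu.
Increase required: 34.4103 − 34.21 = 0.2003 psu.

34.41 psu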